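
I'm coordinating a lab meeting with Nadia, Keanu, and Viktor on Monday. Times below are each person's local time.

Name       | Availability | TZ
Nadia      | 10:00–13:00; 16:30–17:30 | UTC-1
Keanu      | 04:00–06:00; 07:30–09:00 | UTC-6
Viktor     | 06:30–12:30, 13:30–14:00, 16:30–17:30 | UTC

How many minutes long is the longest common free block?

60

Nadia in UTC: 11:00-14:00, 17:30-18:30 (add 1h to convert from UTC-1).
Keanu in UTC: 10:00-12:00, 13:30-15:00 (add 6h to convert from UTC-6).
Viktor in UTC: 06:30-12:30, 13:30-14:00, 16:30-17:30.
Nadia ∩ Keanu: 11:00-12:00, 13:30-14:00.
Nadia ∩ Keanu ∩ Viktor: 11:00-12:00, 13:30-14:00.
The longest is 11:00-12:00 at 60 minutes.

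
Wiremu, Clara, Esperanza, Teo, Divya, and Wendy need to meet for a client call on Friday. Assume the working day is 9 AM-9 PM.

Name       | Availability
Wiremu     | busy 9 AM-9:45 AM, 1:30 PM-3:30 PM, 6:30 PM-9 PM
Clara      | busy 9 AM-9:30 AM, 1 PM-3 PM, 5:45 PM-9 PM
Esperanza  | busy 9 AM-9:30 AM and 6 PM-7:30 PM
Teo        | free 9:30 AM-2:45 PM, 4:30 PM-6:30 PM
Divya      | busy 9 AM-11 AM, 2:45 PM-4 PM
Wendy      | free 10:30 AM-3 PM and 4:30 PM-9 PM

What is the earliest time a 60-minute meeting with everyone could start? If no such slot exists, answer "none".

11:00

Wiremu free: 09:45-13:30, 15:30-18:30 (invert busy blocks within the working day).
Clara free: 09:30-13:00, 15:00-17:45 (invert busy blocks within the working day).
Esperanza free: 09:30-18:00, 19:30-21:00 (invert busy blocks within the working day).
Teo free: 09:30-14:45, 16:30-18:30.
Divya free: 11:00-14:45, 16:00-21:00 (invert busy blocks within the working day).
Wendy free: 10:30-15:00, 16:30-21:00.
Wiremu ∩ Clara: 09:45-13:00, 15:30-17:45.
Wiremu ∩ Clara ∩ Esperanza: 09:45-13:00, 15:30-17:45.
Wiremu ∩ Clara ∩ Esperanza ∩ Teo: 09:45-13:00, 16:30-17:45.
Wiremu ∩ Clara ∩ Esperanza ∩ Teo ∩ Divya: 11:00-13:00, 16:30-17:45.
Wiremu ∩ Clara ∩ Esperanza ∩ Teo ∩ Divya ∩ Wendy: 11:00-13:00, 16:30-17:45.
The first common window of at least 60 minutes is 11:00-13:00, so the earliest start is 11:00.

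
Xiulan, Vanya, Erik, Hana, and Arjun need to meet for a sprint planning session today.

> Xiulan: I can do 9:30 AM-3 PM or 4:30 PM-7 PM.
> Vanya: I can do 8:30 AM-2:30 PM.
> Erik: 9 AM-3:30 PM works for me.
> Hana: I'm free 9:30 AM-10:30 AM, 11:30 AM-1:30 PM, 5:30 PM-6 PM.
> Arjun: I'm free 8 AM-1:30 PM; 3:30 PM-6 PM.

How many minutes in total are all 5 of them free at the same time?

180

Xiulan ∩ Vanya: 09:30-14:30.
Xiulan ∩ Vanya ∩ Erik: 09:30-14:30.
Xiulan ∩ Vanya ∩ Erik ∩ Hana: 09:30-10:30, 11:30-13:30.
Xiulan ∩ Vanya ∩ Erik ∩ Hana ∩ Arjun: 09:30-10:30, 11:30-13:30.
Those are the intersection windows.
Summing the common windows: 60 + 120 = 180 minutes.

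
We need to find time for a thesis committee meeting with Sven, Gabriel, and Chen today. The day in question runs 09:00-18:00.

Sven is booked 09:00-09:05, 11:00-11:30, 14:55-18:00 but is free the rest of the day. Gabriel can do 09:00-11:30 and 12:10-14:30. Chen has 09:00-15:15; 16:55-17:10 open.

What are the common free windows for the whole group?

Sven free: 09:05-11:00, 11:30-14:55 (invert busy blocks within the working day).
Gabriel free: 09:00-11:30, 12:10-14:30.
Chen free: 09:00-15:15, 16:55-17:10.
Sven ∩ Gabriel: 09:05-11:00, 12:10-14:30.
Sven ∩ Gabriel ∩ Chen: 09:05-11:00, 12:10-14:30.
So the common availability across everyone is 09:05-11:00, 12:10-14:30.

09:05-11:00, 12:10-14:30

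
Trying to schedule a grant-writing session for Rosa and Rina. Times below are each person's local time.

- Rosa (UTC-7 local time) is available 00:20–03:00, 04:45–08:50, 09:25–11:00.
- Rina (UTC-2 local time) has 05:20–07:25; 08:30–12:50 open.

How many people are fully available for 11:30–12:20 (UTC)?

1

Rosa in UTC: 07:20-10:00, 11:45-15:50, 16:25-18:00 (add 7h to convert from UTC-7).
Rina in UTC: 07:20-09:25, 10:30-14:50 (add 2h to convert from UTC-2).
Rina can make the full 11:30-12:20 slot — that's 1.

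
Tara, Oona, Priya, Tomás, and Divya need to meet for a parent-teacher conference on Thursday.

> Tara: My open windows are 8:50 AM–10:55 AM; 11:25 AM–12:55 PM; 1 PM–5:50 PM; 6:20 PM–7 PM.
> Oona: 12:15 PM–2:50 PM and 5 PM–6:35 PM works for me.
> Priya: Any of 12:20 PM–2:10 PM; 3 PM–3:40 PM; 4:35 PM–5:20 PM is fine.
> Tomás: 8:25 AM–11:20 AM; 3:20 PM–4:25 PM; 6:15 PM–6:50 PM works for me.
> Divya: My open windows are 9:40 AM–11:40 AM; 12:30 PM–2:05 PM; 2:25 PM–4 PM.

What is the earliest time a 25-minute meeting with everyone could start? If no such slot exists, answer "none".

none

Tara ∩ Oona: 12:15-12:55, 13:00-14:50, 17:00-17:50, 18:20-18:35.
Tara ∩ Oona ∩ Priya: 12:20-12:55, 13:00-14:10, 17:00-17:20.
Tara ∩ Oona ∩ Priya ∩ Tomás: ∅.
Tara ∩ Oona ∩ Priya ∩ Tomás ∩ Divya: ∅.
There is no time when everyone is free.
No common window is at least 25 minutes long.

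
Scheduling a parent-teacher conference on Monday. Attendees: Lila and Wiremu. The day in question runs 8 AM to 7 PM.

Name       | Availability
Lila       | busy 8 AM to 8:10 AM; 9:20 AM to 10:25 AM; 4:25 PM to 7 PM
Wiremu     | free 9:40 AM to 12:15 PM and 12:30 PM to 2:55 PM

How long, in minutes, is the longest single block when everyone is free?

145

Lila free: 08:10-09:20, 10:25-16:25 (invert busy blocks within the working day).
Wiremu free: 09:40-12:15, 12:30-14:55.
Lila ∩ Wiremu: 10:25-12:15, 12:30-14:55.
The longest is 12:30-14:55 at 145 minutes.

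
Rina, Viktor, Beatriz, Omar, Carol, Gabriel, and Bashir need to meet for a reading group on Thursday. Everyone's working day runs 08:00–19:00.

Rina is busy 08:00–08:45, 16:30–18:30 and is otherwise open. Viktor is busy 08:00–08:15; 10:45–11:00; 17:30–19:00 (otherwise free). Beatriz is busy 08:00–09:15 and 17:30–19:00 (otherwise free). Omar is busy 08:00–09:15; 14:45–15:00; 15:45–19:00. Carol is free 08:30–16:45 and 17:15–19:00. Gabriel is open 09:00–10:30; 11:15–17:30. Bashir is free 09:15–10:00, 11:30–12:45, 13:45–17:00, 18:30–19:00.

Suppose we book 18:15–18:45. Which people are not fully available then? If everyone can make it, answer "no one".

Rina free: 08:45-16:30, 18:30-19:00 (invert busy blocks within the working day).
Viktor free: 08:15-10:45, 11:00-17:30 (invert busy blocks within the working day).
Beatriz free: 09:15-17:30 (invert busy blocks within the working day).
Omar free: 09:15-14:45, 15:00-15:45 (invert busy blocks within the working day).
Carol free: 08:30-16:45, 17:15-19:00.
Gabriel free: 09:00-10:30, 11:15-17:30.
Bashir free: 09:15-10:00, 11:30-12:45, 13:45-17:00, 18:30-19:00.
Rina: not fully free for 18:15-18:45. Viktor: not fully free for 18:15-18:45. Beatriz: not fully free for 18:15-18:45. Omar: not fully free for 18:15-18:45. Carol: free for 18:15-18:45. Gabriel: not fully free for 18:15-18:45. Bashir: not fully free for 18:15-18:45.

Bashir, Beatriz, Gabriel, Omar, Rina, Viktor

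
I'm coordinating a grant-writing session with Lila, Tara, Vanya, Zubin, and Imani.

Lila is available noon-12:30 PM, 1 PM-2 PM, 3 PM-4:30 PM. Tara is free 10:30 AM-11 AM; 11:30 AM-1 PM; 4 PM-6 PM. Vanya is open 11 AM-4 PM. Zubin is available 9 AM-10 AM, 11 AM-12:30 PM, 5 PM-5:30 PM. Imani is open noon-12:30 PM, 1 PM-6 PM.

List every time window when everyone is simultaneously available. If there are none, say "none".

Lila ∩ Tara: 12:00-12:30, 16:00-16:30.
Lila ∩ Tara ∩ Vanya: 12:00-12:30.
Lila ∩ Tara ∩ Vanya ∩ Zubin: 12:00-12:30.
Lila ∩ Tara ∩ Vanya ∩ Zubin ∩ Imani: 12:00-12:30.
Those are the intersection windows.

12:00-12:30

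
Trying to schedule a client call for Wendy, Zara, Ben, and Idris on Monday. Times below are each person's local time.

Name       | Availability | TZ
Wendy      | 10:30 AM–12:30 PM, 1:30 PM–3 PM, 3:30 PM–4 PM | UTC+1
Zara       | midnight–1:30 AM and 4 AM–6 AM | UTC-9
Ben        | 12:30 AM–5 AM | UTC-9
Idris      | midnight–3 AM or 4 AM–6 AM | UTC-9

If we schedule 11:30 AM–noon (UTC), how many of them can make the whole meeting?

Wendy in UTC: 09:30-11:30, 12:30-14:00, 14:30-15:00 (subtract 1h to convert from UTC+1).
Zara in UTC: 09:00-10:30, 13:00-15:00 (add 9h to convert from UTC-9).
Ben in UTC: 09:30-14:00 (add 9h to convert from UTC-9).
Idris in UTC: 09:00-12:00, 13:00-15:00 (add 9h to convert from UTC-9).
Ben and Idris can make the full 11:30-12:00 slot — that's 2.

2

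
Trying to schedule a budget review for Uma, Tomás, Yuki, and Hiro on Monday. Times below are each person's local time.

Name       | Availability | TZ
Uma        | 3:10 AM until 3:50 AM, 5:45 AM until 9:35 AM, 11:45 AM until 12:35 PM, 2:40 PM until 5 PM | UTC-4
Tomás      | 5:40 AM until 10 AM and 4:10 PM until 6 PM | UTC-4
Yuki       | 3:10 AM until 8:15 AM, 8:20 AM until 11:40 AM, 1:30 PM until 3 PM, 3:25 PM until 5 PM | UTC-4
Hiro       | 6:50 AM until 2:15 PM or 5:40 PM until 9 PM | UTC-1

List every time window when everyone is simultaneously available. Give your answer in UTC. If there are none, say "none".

Uma in UTC: 07:10-07:50, 09:45-13:35, 15:45-16:35, 18:40-21:00 (add 4h to convert from UTC-4).
Tomás in UTC: 09:40-14:00, 20:10-22:00 (add 4h to convert from UTC-4).
Yuki in UTC: 07:10-12:15, 12:20-15:40, 17:30-19:00, 19:25-21:00 (add 4h to convert from UTC-4).
Hiro in UTC: 07:50-15:15, 18:40-22:00 (add 1h to convert from UTC-1).
Uma ∩ Tomás: 09:45-13:35, 20:10-21:00.
Uma ∩ Tomás ∩ Yuki: 09:45-12:15, 12:20-13:35, 20:10-21:00.
Uma ∩ Tomás ∩ Yuki ∩ Hiro: 09:45-12:15, 12:20-13:35, 20:10-21:00.
So the common availability across everyone is 09:45-12:15, 12:20-13:35, 20:10-21:00.

09:45-12:15, 12:20-13:35, 20:10-21:00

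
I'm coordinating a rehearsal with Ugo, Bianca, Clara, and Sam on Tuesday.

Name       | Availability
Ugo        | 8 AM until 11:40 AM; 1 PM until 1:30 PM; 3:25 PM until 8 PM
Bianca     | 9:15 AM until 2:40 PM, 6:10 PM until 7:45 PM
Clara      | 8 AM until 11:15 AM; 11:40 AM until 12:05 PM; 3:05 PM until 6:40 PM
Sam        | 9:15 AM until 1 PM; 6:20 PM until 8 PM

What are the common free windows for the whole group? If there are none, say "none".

09:15-11:15, 18:20-18:40

Ugo ∩ Bianca: 09:15-11:40, 13:00-13:30, 18:10-19:45.
Ugo ∩ Bianca ∩ Clara: 09:15-11:15, 18:10-18:40.
Ugo ∩ Bianca ∩ Clara ∩ Sam: 09:15-11:15, 18:20-18:40.
So the common availability across everyone is 09:15-11:15, 18:20-18:40.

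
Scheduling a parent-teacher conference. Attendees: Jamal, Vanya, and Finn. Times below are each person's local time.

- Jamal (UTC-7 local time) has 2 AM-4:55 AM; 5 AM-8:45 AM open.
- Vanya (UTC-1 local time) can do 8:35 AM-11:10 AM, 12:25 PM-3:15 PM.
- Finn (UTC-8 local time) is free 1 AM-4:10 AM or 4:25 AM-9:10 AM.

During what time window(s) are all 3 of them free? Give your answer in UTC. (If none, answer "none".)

09:35-11:55, 12:00-12:10, 13:25-15:45

Jamal in UTC: 09:00-11:55, 12:00-15:45 (add 7h to convert from UTC-7).
Vanya in UTC: 09:35-12:10, 13:25-16:15 (add 1h to convert from UTC-1).
Finn in UTC: 09:00-12:10, 12:25-17:10 (add 8h to convert from UTC-8).
Jamal ∩ Vanya: 09:35-11:55, 12:00-12:10, 13:25-15:45.
Jamal ∩ Vanya ∩ Finn: 09:35-11:55, 12:00-12:10, 13:25-15:45.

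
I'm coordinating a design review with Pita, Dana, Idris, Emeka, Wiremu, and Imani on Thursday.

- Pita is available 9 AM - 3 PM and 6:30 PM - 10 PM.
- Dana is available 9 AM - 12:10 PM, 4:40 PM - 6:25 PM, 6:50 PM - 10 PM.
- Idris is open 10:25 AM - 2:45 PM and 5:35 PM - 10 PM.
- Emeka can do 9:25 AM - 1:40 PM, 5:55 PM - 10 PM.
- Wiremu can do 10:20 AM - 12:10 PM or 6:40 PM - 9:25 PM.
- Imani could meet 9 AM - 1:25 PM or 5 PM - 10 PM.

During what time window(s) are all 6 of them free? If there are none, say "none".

Pita ∩ Dana: 09:00-12:10, 18:50-22:00.
Pita ∩ Dana ∩ Idris: 10:25-12:10, 18:50-22:00.
Pita ∩ Dana ∩ Idris ∩ Emeka: 10:25-12:10, 18:50-22:00.
Pita ∩ Dana ∩ Idris ∩ Emeka ∩ Wiremu: 10:25-12:10, 18:50-21:25.
Pita ∩ Dana ∩ Idris ∩ Emeka ∩ Wiremu ∩ Imani: 10:25-12:10, 18:50-21:25.

10:25-12:10, 18:50-21:25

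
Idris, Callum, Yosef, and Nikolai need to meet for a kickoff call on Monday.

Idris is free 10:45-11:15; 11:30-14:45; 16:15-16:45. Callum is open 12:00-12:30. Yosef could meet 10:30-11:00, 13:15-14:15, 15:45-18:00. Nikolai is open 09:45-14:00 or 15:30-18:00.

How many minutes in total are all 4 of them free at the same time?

0

Idris ∩ Callum: 12:00-12:30.
Idris ∩ Callum ∩ Yosef: ∅.
Idris ∩ Callum ∩ Yosef ∩ Nikolai: ∅.
There is no time when everyone is free.
There is no common window, so the total is 0 minutes.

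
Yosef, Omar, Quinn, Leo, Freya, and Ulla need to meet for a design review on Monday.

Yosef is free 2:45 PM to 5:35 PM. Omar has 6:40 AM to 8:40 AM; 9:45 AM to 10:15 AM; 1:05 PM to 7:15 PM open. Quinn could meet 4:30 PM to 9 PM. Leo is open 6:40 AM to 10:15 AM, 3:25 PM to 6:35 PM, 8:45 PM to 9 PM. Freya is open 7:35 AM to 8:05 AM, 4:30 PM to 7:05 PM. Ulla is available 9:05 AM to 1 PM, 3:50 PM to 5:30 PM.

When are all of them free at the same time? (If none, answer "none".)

16:30-17:30

Yosef ∩ Omar: 14:45-17:35.
Yosef ∩ Omar ∩ Quinn: 16:30-17:35.
Yosef ∩ Omar ∩ Quinn ∩ Leo: 16:30-17:35.
Yosef ∩ Omar ∩ Quinn ∩ Leo ∩ Freya: 16:30-17:35.
Yosef ∩ Omar ∩ Quinn ∩ Leo ∩ Freya ∩ Ulla: 16:30-17:30.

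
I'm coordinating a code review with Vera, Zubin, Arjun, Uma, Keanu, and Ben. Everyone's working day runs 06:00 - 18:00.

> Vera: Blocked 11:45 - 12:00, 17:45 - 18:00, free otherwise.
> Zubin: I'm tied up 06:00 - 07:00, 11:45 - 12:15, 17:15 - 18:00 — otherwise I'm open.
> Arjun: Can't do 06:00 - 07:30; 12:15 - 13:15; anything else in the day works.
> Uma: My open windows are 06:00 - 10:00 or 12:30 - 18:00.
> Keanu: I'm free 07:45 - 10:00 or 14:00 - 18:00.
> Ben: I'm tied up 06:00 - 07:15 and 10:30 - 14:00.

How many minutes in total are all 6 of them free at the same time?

330

Vera free: 06:00-11:45, 12:00-17:45 (invert busy blocks within the working day).
Zubin free: 07:00-11:45, 12:15-17:15 (invert busy blocks within the working day).
Arjun free: 07:30-12:15, 13:15-18:00 (invert busy blocks within the working day).
Uma free: 06:00-10:00, 12:30-18:00.
Keanu free: 07:45-10:00, 14:00-18:00.
Ben free: 07:15-10:30, 14:00-18:00 (invert busy blocks within the working day).
Vera ∩ Zubin: 07:00-11:45, 12:15-17:15.
Vera ∩ Zubin ∩ Arjun: 07:30-11:45, 13:15-17:15.
Vera ∩ Zubin ∩ Arjun ∩ Uma: 07:30-10:00, 13:15-17:15.
Vera ∩ Zubin ∩ Arjun ∩ Uma ∩ Keanu: 07:45-10:00, 14:00-17:15.
Vera ∩ Zubin ∩ Arjun ∩ Uma ∩ Keanu ∩ Ben: 07:45-10:00, 14:00-17:15.
So the common availability across everyone is 07:45-10:00, 14:00-17:15.
Summing the common windows: 135 + 195 = 330 minutes.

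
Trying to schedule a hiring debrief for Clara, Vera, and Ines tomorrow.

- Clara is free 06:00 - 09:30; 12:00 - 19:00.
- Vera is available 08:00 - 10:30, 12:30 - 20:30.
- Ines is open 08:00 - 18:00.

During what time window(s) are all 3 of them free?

08:00-09:30, 12:30-18:00

Clara ∩ Vera: 08:00-09:30, 12:30-19:00.
Clara ∩ Vera ∩ Ines: 08:00-09:30, 12:30-18:00.
So the common availability across everyone is 08:00-09:30, 12:30-18:00.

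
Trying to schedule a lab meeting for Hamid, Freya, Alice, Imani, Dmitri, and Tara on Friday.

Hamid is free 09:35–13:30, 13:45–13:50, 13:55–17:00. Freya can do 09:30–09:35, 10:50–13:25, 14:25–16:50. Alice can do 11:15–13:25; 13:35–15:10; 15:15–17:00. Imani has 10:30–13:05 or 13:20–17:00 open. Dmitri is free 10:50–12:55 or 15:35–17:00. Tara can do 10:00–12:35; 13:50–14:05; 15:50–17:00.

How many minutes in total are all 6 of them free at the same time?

Hamid ∩ Freya: 10:50-13:25, 14:25-16:50.
Hamid ∩ Freya ∩ Alice: 11:15-13:25, 14:25-15:10, 15:15-16:50.
Hamid ∩ Freya ∩ Alice ∩ Imani: 11:15-13:05, 13:20-13:25, 14:25-15:10, 15:15-16:50.
Hamid ∩ Freya ∩ Alice ∩ Imani ∩ Dmitri: 11:15-12:55, 15:35-16:50.
Hamid ∩ Freya ∩ Alice ∩ Imani ∩ Dmitri ∩ Tara: 11:15-12:35, 15:50-16:50.
Summing the common windows: 80 + 60 = 140 minutes.

140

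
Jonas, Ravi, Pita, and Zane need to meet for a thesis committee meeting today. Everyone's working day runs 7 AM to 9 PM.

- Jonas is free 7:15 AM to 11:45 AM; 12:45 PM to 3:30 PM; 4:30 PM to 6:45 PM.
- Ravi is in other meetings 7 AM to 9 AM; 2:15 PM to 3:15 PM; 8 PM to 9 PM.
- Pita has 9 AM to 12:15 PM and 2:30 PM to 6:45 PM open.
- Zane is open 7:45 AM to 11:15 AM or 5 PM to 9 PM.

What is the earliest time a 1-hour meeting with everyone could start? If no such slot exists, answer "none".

09:00

Jonas free: 07:15-11:45, 12:45-15:30, 16:30-18:45.
Ravi free: 09:00-14:15, 15:15-20:00 (invert busy blocks within the working day).
Pita free: 09:00-12:15, 14:30-18:45.
Zane free: 07:45-11:15, 17:00-21:00.
Jonas ∩ Ravi: 09:00-11:45, 12:45-14:15, 15:15-15:30, 16:30-18:45.
Jonas ∩ Ravi ∩ Pita: 09:00-11:45, 15:15-15:30, 16:30-18:45.
Jonas ∩ Ravi ∩ Pita ∩ Zane: 09:00-11:15, 17:00-18:45.
The first common window of at least 60 minutes is 09:00-11:15, so the earliest start is 09:00.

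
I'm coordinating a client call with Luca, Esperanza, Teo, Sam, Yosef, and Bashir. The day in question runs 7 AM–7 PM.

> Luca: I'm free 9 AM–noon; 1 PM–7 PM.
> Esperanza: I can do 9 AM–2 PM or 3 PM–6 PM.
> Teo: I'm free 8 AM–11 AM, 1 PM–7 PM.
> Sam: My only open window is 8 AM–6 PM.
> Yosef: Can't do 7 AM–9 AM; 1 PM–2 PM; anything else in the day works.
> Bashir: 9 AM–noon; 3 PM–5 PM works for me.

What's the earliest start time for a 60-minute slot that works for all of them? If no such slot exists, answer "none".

Luca free: 09:00-12:00, 13:00-19:00.
Esperanza free: 09:00-14:00, 15:00-18:00.
Teo free: 08:00-11:00, 13:00-19:00.
Sam free: 08:00-18:00.
Yosef free: 09:00-13:00, 14:00-19:00 (invert busy blocks within the working day).
Bashir free: 09:00-12:00, 15:00-17:00.
Luca ∩ Esperanza: 09:00-12:00, 13:00-14:00, 15:00-18:00.
Luca ∩ Esperanza ∩ Teo: 09:00-11:00, 13:00-14:00, 15:00-18:00.
Luca ∩ Esperanza ∩ Teo ∩ Sam: 09:00-11:00, 13:00-14:00, 15:00-18:00.
Luca ∩ Esperanza ∩ Teo ∩ Sam ∩ Yosef: 09:00-11:00, 15:00-18:00.
Luca ∩ Esperanza ∩ Teo ∩ Sam ∩ Yosef ∩ Bashir: 09:00-11:00, 15:00-17:00.
Those are the intersection windows.
The first common window of at least 60 minutes is 09:00-11:00, so the earliest start is 09:00.

09:00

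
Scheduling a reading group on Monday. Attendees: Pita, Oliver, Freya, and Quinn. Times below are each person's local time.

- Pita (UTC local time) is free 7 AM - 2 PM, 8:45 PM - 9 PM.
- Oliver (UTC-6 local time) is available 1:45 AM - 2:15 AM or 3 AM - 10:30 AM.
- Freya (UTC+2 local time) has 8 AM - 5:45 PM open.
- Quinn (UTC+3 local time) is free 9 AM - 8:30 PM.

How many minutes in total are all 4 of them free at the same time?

Pita in UTC: 07:00-14:00, 20:45-21:00.
Oliver in UTC: 07:45-08:15, 09:00-16:30 (add 6h to convert from UTC-6).
Freya in UTC: 06:00-15:45 (subtract 2h to convert from UTC+2).
Quinn in UTC: 06:00-17:30 (subtract 3h to convert from UTC+3).
Pita ∩ Oliver: 07:45-08:15, 09:00-14:00.
Pita ∩ Oliver ∩ Freya: 07:45-08:15, 09:00-14:00.
Pita ∩ Oliver ∩ Freya ∩ Quinn: 07:45-08:15, 09:00-14:00.
So the common availability across everyone is 07:45-08:15, 09:00-14:00.
Summing the common windows: 30 + 300 = 330 minutes.

330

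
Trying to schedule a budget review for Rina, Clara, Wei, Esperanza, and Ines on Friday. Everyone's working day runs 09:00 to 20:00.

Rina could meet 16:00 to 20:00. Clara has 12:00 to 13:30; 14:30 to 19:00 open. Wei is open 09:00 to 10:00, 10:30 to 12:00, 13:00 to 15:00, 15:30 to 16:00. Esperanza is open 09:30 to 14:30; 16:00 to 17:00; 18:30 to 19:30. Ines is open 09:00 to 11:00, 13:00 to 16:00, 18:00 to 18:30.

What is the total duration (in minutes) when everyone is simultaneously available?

0

Rina ∩ Clara: 16:00-19:00.
Rina ∩ Clara ∩ Wei: ∅.
Rina ∩ Clara ∩ Wei ∩ Esperanza: ∅.
Rina ∩ Clara ∩ Wei ∩ Esperanza ∩ Ines: ∅.
There is no time when everyone is free.
There is no common window, so the total is 0 minutes.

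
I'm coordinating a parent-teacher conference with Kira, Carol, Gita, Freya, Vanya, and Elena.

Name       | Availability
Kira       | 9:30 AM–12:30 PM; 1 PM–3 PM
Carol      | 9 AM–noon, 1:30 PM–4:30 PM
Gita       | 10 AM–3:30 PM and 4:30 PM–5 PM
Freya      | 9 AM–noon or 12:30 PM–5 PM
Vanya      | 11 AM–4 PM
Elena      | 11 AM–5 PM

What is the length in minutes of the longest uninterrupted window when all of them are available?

90

Kira ∩ Carol: 09:30-12:00, 13:30-15:00.
Kira ∩ Carol ∩ Gita: 10:00-12:00, 13:30-15:00.
Kira ∩ Carol ∩ Gita ∩ Freya: 10:00-12:00, 13:30-15:00.
Kira ∩ Carol ∩ Gita ∩ Freya ∩ Vanya: 11:00-12:00, 13:30-15:00.
Kira ∩ Carol ∩ Gita ∩ Freya ∩ Vanya ∩ Elena: 11:00-12:00, 13:30-15:00.
The longest is 13:30-15:00 at 90 minutes.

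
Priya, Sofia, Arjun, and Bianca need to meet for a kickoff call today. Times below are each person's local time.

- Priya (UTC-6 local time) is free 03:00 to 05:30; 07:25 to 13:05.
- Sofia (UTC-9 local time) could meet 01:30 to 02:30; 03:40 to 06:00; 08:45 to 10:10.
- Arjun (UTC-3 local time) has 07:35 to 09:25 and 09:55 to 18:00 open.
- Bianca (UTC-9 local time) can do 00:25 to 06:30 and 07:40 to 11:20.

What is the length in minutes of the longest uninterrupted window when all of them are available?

Priya in UTC: 09:00-11:30, 13:25-19:05 (add 6h to convert from UTC-6).
Sofia in UTC: 10:30-11:30, 12:40-15:00, 17:45-19:10 (add 9h to convert from UTC-9).
Arjun in UTC: 10:35-12:25, 12:55-21:00 (add 3h to convert from UTC-3).
Bianca in UTC: 09:25-15:30, 16:40-20:20 (add 9h to convert from UTC-9).
Priya ∩ Sofia: 10:30-11:30, 13:25-15:00, 17:45-19:05.
Priya ∩ Sofia ∩ Arjun: 10:35-11:30, 13:25-15:00, 17:45-19:05.
Priya ∩ Sofia ∩ Arjun ∩ Bianca: 10:35-11:30, 13:25-15:00, 17:45-19:05.
So the common availability across everyone is 10:35-11:30, 13:25-15:00, 17:45-19:05.
The longest is 13:25-15:00 at 95 minutes.

95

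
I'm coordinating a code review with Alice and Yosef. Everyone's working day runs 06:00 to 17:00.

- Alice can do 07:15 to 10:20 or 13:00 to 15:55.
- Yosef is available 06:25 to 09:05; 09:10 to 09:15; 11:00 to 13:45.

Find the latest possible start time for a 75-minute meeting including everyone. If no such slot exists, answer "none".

Alice ∩ Yosef: 07:15-09:05, 09:10-09:15, 13:00-13:45.
Those are the intersection windows.
The last common window of at least 75 minutes is 07:15-09:05; a 75-minute meeting can start as late as 07:50 and still end by 09:05.

07:50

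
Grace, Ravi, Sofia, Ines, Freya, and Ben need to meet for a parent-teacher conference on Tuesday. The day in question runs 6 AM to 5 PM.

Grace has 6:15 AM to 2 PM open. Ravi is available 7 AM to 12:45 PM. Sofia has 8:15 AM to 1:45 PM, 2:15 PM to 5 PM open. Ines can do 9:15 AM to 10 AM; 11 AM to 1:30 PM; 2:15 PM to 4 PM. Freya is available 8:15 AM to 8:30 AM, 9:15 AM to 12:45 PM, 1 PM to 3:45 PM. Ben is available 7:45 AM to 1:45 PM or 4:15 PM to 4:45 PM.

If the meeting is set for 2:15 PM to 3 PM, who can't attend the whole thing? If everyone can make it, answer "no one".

Ben, Grace, Ravi

Grace: not fully free for 14:15-15:00. Ravi: not fully free for 14:15-15:00. Sofia: free for 14:15-15:00. Ines: free for 14:15-15:00. Freya: free for 14:15-15:00. Ben: not fully free for 14:15-15:00.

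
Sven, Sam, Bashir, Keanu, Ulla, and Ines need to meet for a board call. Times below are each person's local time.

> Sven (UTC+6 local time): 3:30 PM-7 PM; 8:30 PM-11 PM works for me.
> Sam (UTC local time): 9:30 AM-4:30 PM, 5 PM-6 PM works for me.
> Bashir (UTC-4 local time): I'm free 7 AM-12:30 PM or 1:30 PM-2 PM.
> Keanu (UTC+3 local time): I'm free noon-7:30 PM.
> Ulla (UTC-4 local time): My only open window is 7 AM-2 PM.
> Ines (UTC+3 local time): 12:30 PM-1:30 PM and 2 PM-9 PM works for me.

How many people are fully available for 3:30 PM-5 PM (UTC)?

Sven in UTC: 09:30-13:00, 14:30-17:00 (subtract 6h to convert from UTC+6).
Sam in UTC: 09:30-16:30, 17:00-18:00.
Bashir in UTC: 11:00-16:30, 17:30-18:00 (add 4h to convert from UTC-4).
Keanu in UTC: 09:00-16:30 (subtract 3h to convert from UTC+3).
Ulla in UTC: 11:00-18:00 (add 4h to convert from UTC-4).
Ines in UTC: 09:30-10:30, 11:00-18:00 (subtract 3h to convert from UTC+3).
Sven, Ulla, and Ines can make the full 15:30-17:00 slot — that's 3.

3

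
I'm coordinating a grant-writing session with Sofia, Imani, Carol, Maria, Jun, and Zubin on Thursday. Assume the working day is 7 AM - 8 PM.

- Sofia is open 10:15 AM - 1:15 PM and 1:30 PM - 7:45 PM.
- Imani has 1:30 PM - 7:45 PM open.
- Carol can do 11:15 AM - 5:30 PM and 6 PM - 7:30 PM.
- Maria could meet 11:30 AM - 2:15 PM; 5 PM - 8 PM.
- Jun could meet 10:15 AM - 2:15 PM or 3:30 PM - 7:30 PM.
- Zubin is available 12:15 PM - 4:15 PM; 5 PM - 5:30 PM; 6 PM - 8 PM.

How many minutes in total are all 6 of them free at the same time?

165

Sofia ∩ Imani: 13:30-19:45.
Sofia ∩ Imani ∩ Carol: 13:30-17:30, 18:00-19:30.
Sofia ∩ Imani ∩ Carol ∩ Maria: 13:30-14:15, 17:00-17:30, 18:00-19:30.
Sofia ∩ Imani ∩ Carol ∩ Maria ∩ Jun: 13:30-14:15, 17:00-17:30, 18:00-19:30.
Sofia ∩ Imani ∩ Carol ∩ Maria ∩ Jun ∩ Zubin: 13:30-14:15, 17:00-17:30, 18:00-19:30.
Summing the common windows: 45 + 30 + 90 = 165 minutes.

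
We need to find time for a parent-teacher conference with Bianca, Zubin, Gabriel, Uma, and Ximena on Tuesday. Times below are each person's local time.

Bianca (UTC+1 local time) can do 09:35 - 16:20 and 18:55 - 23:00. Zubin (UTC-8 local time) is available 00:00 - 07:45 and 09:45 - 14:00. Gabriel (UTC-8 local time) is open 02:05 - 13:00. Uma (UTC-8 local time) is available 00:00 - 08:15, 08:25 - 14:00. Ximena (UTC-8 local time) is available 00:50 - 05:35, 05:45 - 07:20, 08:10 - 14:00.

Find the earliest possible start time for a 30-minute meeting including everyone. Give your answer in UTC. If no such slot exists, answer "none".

10:05

Bianca in UTC: 08:35-15:20, 17:55-22:00 (subtract 1h to convert from UTC+1).
Zubin in UTC: 08:00-15:45, 17:45-22:00 (add 8h to convert from UTC-8).
Gabriel in UTC: 10:05-21:00 (add 8h to convert from UTC-8).
Uma in UTC: 08:00-16:15, 16:25-22:00 (add 8h to convert from UTC-8).
Ximena in UTC: 08:50-13:35, 13:45-15:20, 16:10-22:00 (add 8h to convert from UTC-8).
Bianca ∩ Zubin: 08:35-15:20, 17:55-22:00.
Bianca ∩ Zubin ∩ Gabriel: 10:05-15:20, 17:55-21:00.
Bianca ∩ Zubin ∩ Gabriel ∩ Uma: 10:05-15:20, 17:55-21:00.
Bianca ∩ Zubin ∩ Gabriel ∩ Uma ∩ Ximena: 10:05-13:35, 13:45-15:20, 17:55-21:00.
The first common window of at least 30 minutes is 10:05-13:35, so the earliest start is 10:05.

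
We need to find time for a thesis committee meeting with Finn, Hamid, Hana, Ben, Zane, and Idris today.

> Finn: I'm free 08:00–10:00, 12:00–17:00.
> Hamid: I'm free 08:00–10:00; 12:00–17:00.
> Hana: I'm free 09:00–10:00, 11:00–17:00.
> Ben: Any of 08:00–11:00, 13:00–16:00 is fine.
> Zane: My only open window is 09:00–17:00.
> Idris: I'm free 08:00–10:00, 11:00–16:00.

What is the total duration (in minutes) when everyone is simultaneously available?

240

Finn ∩ Hamid: 08:00-10:00, 12:00-17:00.
Finn ∩ Hamid ∩ Hana: 09:00-10:00, 12:00-17:00.
Finn ∩ Hamid ∩ Hana ∩ Ben: 09:00-10:00, 13:00-16:00.
Finn ∩ Hamid ∩ Hana ∩ Ben ∩ Zane: 09:00-10:00, 13:00-16:00.
Finn ∩ Hamid ∩ Hana ∩ Ben ∩ Zane ∩ Idris: 09:00-10:00, 13:00-16:00.
Summing the common windows: 60 + 180 = 240 minutes.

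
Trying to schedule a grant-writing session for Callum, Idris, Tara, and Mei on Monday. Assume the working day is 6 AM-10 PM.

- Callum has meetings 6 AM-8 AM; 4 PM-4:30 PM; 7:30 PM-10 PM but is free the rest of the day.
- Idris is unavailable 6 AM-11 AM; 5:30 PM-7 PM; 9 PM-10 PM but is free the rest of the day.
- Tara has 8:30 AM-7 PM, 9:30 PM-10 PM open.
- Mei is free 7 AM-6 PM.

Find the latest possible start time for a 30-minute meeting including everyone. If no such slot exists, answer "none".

Callum free: 08:00-16:00, 16:30-19:30 (invert busy blocks within the working day).
Idris free: 11:00-17:30, 19:00-21:00 (invert busy blocks within the working day).
Tara free: 08:30-19:00, 21:30-22:00.
Mei free: 07:00-18:00.
Callum ∩ Idris: 11:00-16:00, 16:30-17:30, 19:00-19:30.
Callum ∩ Idris ∩ Tara: 11:00-16:00, 16:30-17:30.
Callum ∩ Idris ∩ Tara ∩ Mei: 11:00-16:00, 16:30-17:30.
So the common availability across everyone is 11:00-16:00, 16:30-17:30.
The last common window of at least 30 minutes is 16:30-17:30; a 30-minute meeting can start as late as 17:00 and still end by 17:30.

17:00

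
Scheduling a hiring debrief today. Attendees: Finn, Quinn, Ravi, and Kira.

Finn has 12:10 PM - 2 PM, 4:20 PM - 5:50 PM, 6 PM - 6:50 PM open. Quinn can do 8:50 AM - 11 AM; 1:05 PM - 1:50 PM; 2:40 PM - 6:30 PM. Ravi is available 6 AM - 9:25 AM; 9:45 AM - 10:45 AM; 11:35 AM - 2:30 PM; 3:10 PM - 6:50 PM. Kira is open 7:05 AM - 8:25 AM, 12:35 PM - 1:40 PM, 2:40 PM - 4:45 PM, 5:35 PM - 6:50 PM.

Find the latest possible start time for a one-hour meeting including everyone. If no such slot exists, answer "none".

none

Finn ∩ Quinn: 13:05-13:50, 16:20-17:50, 18:00-18:30.
Finn ∩ Quinn ∩ Ravi: 13:05-13:50, 16:20-17:50, 18:00-18:30.
Finn ∩ Quinn ∩ Ravi ∩ Kira: 13:05-13:40, 16:20-16:45, 17:35-17:50, 18:00-18:30.
No common window is at least 60 minutes long.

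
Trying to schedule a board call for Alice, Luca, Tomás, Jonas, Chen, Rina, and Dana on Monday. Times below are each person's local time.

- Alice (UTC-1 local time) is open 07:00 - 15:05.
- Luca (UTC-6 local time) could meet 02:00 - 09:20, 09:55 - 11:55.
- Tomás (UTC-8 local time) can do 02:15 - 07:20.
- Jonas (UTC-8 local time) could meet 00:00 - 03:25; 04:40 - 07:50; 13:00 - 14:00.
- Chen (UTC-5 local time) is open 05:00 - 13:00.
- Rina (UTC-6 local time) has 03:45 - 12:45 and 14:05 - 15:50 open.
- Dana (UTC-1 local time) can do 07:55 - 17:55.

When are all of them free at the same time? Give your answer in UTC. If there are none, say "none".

Alice in UTC: 08:00-16:05 (add 1h to convert from UTC-1).
Luca in UTC: 08:00-15:20, 15:55-17:55 (add 6h to convert from UTC-6).
Tomás in UTC: 10:15-15:20 (add 8h to convert from UTC-8).
Jonas in UTC: 08:00-11:25, 12:40-15:50, 21:00-22:00 (add 8h to convert from UTC-8).
Chen in UTC: 10:00-18:00 (add 5h to convert from UTC-5).
Rina in UTC: 09:45-18:45, 20:05-21:50 (add 6h to convert from UTC-6).
Dana in UTC: 08:55-18:55 (add 1h to convert from UTC-1).
Alice ∩ Luca: 08:00-15:20, 15:55-16:05.
Alice ∩ Luca ∩ Tomás: 10:15-15:20.
Alice ∩ Luca ∩ Tomás ∩ Jonas: 10:15-11:25, 12:40-15:20.
Alice ∩ Luca ∩ Tomás ∩ Jonas ∩ Chen: 10:15-11:25, 12:40-15:20.
Alice ∩ Luca ∩ Tomás ∩ Jonas ∩ Chen ∩ Rina: 10:15-11:25, 12:40-15:20.
Alice ∩ Luca ∩ Tomás ∩ Jonas ∩ Chen ∩ Rina ∩ Dana: 10:15-11:25, 12:40-15:20.

10:15-11:25, 12:40-15:20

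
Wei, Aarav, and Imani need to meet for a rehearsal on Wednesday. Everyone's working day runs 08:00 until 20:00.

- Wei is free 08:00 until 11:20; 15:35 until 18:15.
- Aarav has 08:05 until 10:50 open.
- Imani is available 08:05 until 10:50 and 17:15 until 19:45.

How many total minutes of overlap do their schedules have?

165

Wei ∩ Aarav: 08:05-10:50.
Wei ∩ Aarav ∩ Imani: 08:05-10:50.
That's a single block of 165 minutes.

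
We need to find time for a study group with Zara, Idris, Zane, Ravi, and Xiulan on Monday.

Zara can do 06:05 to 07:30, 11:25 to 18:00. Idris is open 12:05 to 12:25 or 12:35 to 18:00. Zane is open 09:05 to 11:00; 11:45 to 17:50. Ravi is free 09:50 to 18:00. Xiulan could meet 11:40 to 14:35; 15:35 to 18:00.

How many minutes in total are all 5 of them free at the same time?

275

Zara ∩ Idris: 12:05-12:25, 12:35-18:00.
Zara ∩ Idris ∩ Zane: 12:05-12:25, 12:35-17:50.
Zara ∩ Idris ∩ Zane ∩ Ravi: 12:05-12:25, 12:35-17:50.
Zara ∩ Idris ∩ Zane ∩ Ravi ∩ Xiulan: 12:05-12:25, 12:35-14:35, 15:35-17:50.
Summing the common windows: 20 + 120 + 135 = 275 minutes.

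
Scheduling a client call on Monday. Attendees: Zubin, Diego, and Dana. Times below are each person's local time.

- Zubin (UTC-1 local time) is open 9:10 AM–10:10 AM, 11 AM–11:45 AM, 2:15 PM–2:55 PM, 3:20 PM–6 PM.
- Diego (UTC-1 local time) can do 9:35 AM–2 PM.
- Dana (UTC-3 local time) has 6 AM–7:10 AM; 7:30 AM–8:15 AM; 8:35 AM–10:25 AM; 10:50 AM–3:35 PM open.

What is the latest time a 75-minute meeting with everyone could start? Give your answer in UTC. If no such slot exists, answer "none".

none

Zubin in UTC: 10:10-11:10, 12:00-12:45, 15:15-15:55, 16:20-19:00 (add 1h to convert from UTC-1).
Diego in UTC: 10:35-15:00 (add 1h to convert from UTC-1).
Dana in UTC: 09:00-10:10, 10:30-11:15, 11:35-13:25, 13:50-18:35 (add 3h to convert from UTC-3).
Zubin ∩ Diego: 10:35-11:10, 12:00-12:45.
Zubin ∩ Diego ∩ Dana: 10:35-11:10, 12:00-12:45.
No common window is at least 75 minutes long.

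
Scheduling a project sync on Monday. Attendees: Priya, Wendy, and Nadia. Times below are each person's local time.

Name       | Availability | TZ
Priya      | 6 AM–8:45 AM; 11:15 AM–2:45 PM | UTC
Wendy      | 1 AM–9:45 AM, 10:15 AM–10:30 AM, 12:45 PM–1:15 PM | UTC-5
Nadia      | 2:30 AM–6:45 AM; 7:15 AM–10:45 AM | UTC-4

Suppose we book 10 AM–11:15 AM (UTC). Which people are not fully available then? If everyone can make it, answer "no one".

Nadia, Priya

Priya in UTC: 06:00-08:45, 11:15-14:45.
Wendy in UTC: 06:00-14:45, 15:15-15:30, 17:45-18:15 (add 5h to convert from UTC-5).
Nadia in UTC: 06:30-10:45, 11:15-14:45 (add 4h to convert from UTC-4).
Priya: not fully free for 10:00-11:15. Wendy: free for 10:00-11:15. Nadia: not fully free for 10:00-11:15.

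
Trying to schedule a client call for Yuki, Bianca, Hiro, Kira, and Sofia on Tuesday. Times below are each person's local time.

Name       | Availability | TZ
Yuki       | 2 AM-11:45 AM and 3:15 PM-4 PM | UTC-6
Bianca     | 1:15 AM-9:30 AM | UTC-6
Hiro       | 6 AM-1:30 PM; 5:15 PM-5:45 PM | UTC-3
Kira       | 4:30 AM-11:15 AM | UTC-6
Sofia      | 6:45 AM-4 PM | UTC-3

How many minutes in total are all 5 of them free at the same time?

300

Yuki in UTC: 08:00-17:45, 21:15-22:00 (add 6h to convert from UTC-6).
Bianca in UTC: 07:15-15:30 (add 6h to convert from UTC-6).
Hiro in UTC: 09:00-16:30, 20:15-20:45 (add 3h to convert from UTC-3).
Kira in UTC: 10:30-17:15 (add 6h to convert from UTC-6).
Sofia in UTC: 09:45-19:00 (add 3h to convert from UTC-3).
Yuki ∩ Bianca: 08:00-15:30.
Yuki ∩ Bianca ∩ Hiro: 09:00-15:30.
Yuki ∩ Bianca ∩ Hiro ∩ Kira: 10:30-15:30.
Yuki ∩ Bianca ∩ Hiro ∩ Kira ∩ Sofia: 10:30-15:30.
That's a single block of 300 minutes.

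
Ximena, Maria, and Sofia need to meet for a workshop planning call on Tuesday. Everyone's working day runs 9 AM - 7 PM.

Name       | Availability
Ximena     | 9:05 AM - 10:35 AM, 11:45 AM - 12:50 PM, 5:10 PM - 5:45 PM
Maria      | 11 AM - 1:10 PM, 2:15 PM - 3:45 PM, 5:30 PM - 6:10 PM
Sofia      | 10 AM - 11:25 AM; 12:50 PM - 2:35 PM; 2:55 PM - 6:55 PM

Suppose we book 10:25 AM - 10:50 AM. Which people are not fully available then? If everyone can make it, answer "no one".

Ximena: not fully free for 10:25-10:50. Maria: not fully free for 10:25-10:50. Sofia: free for 10:25-10:50.

Maria, Ximena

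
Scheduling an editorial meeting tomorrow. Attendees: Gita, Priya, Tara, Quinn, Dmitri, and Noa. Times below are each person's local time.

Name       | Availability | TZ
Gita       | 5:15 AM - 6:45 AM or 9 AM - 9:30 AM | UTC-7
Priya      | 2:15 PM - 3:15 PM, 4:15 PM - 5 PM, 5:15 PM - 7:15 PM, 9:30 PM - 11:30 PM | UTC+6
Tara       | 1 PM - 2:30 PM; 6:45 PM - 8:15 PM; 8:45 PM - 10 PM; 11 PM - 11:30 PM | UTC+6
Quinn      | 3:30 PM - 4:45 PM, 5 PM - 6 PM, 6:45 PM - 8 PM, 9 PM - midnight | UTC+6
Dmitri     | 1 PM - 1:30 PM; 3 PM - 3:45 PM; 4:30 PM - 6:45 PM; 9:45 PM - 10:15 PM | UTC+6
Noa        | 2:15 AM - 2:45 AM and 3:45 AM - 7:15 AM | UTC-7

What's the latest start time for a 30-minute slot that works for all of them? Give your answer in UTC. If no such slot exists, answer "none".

Gita in UTC: 12:15-13:45, 16:00-16:30 (add 7h to convert from UTC-7).
Priya in UTC: 08:15-09:15, 10:15-11:00, 11:15-13:15, 15:30-17:30 (subtract 6h to convert from UTC+6).
Tara in UTC: 07:00-08:30, 12:45-14:15, 14:45-16:00, 17:00-17:30 (subtract 6h to convert from UTC+6).
Quinn in UTC: 09:30-10:45, 11:00-12:00, 12:45-14:00, 15:00-18:00 (subtract 6h to convert from UTC+6).
Dmitri in UTC: 07:00-07:30, 09:00-09:45, 10:30-12:45, 15:45-16:15 (subtract 6h to convert from UTC+6).
Noa in UTC: 09:15-09:45, 10:45-14:15 (add 7h to convert from UTC-7).
Gita ∩ Priya: 12:15-13:15, 16:00-16:30.
Gita ∩ Priya ∩ Tara: 12:45-13:15.
Gita ∩ Priya ∩ Tara ∩ Quinn: 12:45-13:15.
Gita ∩ Priya ∩ Tara ∩ Quinn ∩ Dmitri: ∅.
Gita ∩ Priya ∩ Tara ∩ Quinn ∩ Dmitri ∩ Noa: ∅.
There is no time when everyone is free.
No common window is at least 30 minutes long.

none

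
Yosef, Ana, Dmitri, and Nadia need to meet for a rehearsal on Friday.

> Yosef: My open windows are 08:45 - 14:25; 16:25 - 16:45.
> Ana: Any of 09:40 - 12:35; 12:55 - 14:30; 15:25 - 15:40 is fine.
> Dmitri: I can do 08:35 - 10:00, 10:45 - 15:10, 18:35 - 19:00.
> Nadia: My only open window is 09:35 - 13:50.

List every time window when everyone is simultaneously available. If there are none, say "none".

09:40-10:00, 10:45-12:35, 12:55-13:50

Yosef ∩ Ana: 09:40-12:35, 12:55-14:25.
Yosef ∩ Ana ∩ Dmitri: 09:40-10:00, 10:45-12:35, 12:55-14:25.
Yosef ∩ Ana ∩ Dmitri ∩ Nadia: 09:40-10:00, 10:45-12:35, 12:55-13:50.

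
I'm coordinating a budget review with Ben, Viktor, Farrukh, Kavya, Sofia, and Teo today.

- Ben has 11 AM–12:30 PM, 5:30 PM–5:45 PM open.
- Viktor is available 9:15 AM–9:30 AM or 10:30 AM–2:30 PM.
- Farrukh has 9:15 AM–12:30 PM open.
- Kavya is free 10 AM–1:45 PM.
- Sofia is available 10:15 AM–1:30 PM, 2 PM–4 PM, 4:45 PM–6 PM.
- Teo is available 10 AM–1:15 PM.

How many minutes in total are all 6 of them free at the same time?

90

Ben ∩ Viktor: 11:00-12:30.
Ben ∩ Viktor ∩ Farrukh: 11:00-12:30.
Ben ∩ Viktor ∩ Farrukh ∩ Kavya: 11:00-12:30.
Ben ∩ Viktor ∩ Farrukh ∩ Kavya ∩ Sofia: 11:00-12:30.
Ben ∩ Viktor ∩ Farrukh ∩ Kavya ∩ Sofia ∩ Teo: 11:00-12:30.
Those are the intersection windows.
That's a single block of 90 minutes.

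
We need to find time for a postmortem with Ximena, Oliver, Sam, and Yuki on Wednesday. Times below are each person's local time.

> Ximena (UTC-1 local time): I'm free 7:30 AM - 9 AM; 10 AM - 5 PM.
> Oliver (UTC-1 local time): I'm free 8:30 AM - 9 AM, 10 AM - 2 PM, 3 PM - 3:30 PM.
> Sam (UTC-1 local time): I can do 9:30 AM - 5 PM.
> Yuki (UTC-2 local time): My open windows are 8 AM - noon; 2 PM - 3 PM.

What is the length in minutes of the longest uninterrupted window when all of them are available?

Ximena in UTC: 08:30-10:00, 11:00-18:00 (add 1h to convert from UTC-1).
Oliver in UTC: 09:30-10:00, 11:00-15:00, 16:00-16:30 (add 1h to convert from UTC-1).
Sam in UTC: 10:30-18:00 (add 1h to convert from UTC-1).
Yuki in UTC: 10:00-14:00, 16:00-17:00 (add 2h to convert from UTC-2).
Ximena ∩ Oliver: 09:30-10:00, 11:00-15:00, 16:00-16:30.
Ximena ∩ Oliver ∩ Sam: 11:00-15:00, 16:00-16:30.
Ximena ∩ Oliver ∩ Sam ∩ Yuki: 11:00-14:00, 16:00-16:30.
The longest is 11:00-14:00 at 180 minutes.

180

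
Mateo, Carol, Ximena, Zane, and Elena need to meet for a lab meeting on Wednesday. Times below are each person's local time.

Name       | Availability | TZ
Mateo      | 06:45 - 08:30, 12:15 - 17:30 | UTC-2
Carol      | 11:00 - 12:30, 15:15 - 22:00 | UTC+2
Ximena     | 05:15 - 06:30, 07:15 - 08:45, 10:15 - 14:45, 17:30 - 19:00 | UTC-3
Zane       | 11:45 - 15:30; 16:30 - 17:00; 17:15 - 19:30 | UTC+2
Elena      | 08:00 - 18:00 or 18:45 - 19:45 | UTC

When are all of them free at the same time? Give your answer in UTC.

Mateo in UTC: 08:45-10:30, 14:15-19:30 (add 2h to convert from UTC-2).
Carol in UTC: 09:00-10:30, 13:15-20:00 (subtract 2h to convert from UTC+2).
Ximena in UTC: 08:15-09:30, 10:15-11:45, 13:15-17:45, 20:30-22:00 (add 3h to convert from UTC-3).
Zane in UTC: 09:45-13:30, 14:30-15:00, 15:15-17:30 (subtract 2h to convert from UTC+2).
Elena in UTC: 08:00-18:00, 18:45-19:45.
Mateo ∩ Carol: 09:00-10:30, 14:15-19:30.
Mateo ∩ Carol ∩ Ximena: 09:00-09:30, 10:15-10:30, 14:15-17:45.
Mateo ∩ Carol ∩ Ximena ∩ Zane: 10:15-10:30, 14:30-15:00, 15:15-17:30.
Mateo ∩ Carol ∩ Ximena ∩ Zane ∩ Elena: 10:15-10:30, 14:30-15:00, 15:15-17:30.
So the common availability across everyone is 10:15-10:30, 14:30-15:00, 15:15-17:30.

10:15-10:30, 14:30-15:00, 15:15-17:30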